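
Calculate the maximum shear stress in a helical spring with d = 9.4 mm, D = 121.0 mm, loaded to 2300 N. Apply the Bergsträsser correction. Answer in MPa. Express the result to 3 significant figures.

941 MPa

Spring index C = D/d = 121.0/9.4 = 12.8723
K_B = (4C+2)/(4C−3) = 53.489/48.489 = 1.1031
τ₀ = 8FD/(πd³) = 8·2300·121.0/(π·9.4³) = 2.2264e+06/2609.4 = 853.24 MPa
τ_max = K·τ₀ = 1.1031 × 853.24 = 941.22 MPa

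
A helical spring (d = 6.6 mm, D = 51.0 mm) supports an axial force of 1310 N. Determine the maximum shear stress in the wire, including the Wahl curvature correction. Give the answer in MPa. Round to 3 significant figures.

705 MPa

Spring index C = D/d = 51.0/6.6 = 7.7273
K_W = (4C−1)/(4C−4) + 0.615/C = 29.909/26.909 + 0.0796 = 1.1911
τ₀ = 8FD/(πd³) = 8·1310·51.0/(π·6.6³) = 534480/903.2 = 591.77 MPa
τ_max = K·τ₀ = 1.1911 × 591.77 = 704.84 MPa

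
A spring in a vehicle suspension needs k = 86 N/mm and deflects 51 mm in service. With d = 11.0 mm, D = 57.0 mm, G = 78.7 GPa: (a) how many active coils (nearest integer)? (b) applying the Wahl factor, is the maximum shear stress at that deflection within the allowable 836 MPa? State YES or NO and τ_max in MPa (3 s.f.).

(a) 9 coils; (b) YES, τ_max = 624 MPa

N_a = Gd⁴/(8D³k) = (78.7×10³)(11.0⁴)/(8·57.0³·86) = 9.043 → N_a = 9
Actual rate k = Gd⁴/(8D³·9) = 86.415 N/mm
Working load F = kδ = 86.415·51 = 4407.2 N
C = 57.0/11.0 = 5.1818; K_W = (4C−1)/(4C−4)+0.615/C = 1.2980
τ_max = K_W·8FD/(πd³) = 1.2980·480.61 = 623.85 MPa
τ_max ≤ 836 MPa → acceptable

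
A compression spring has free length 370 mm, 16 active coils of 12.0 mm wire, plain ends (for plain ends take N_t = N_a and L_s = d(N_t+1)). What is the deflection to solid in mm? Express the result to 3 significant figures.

N_t = 16; L_s = 12.0·17 = 204 mm
δ_solid = L₀ − L_s = 370 − 204 = 166 mm

166 mm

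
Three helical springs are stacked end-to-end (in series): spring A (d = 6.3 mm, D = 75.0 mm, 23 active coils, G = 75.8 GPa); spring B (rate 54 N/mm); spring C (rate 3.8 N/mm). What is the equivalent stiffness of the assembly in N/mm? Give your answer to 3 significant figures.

k_A = Gd⁴/(8D³N_a) = (75.8×10³)(6.3⁴)/(8·75.0³·23) = 1.5383 N/mm
Series: 1/k_eq = 1/1.5383 + 1/54 + 1/3.8 = 0.93176; k_eq = 1.0732 N/mm

1.07 N/mm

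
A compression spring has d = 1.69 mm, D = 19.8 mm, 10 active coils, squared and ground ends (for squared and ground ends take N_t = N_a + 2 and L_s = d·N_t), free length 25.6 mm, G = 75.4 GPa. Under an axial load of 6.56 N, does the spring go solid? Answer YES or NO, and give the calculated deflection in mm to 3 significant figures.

YES, δ = 6.62 mm

k = Gd⁴/(8D³N_a) = (75.4×10³)(1.69⁴)/(8·19.8³·10) = 0.99045 N/mm
N_t = 12; L_s = 1.69·12 = 20.28 mm; δ_solid = L₀ − L_s = 25.6 − 20.28 = 5.32 mm
δ = F/k = 6.56/0.99045 = 6.6233 mm
δ ≥ δ_solid → spring goes solid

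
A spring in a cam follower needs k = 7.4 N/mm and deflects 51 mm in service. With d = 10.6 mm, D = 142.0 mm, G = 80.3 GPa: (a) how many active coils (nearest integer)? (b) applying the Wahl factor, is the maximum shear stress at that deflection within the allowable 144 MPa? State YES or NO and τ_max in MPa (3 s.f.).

(a) 6 coils; (b) YES, τ_max = 126 MPa

N_a = Gd⁴/(8D³k) = (80.3×10³)(10.6⁴)/(8·142.0³·7.4) = 5.981 → N_a = 6
Actual rate k = Gd⁴/(8D³·6) = 7.3762 N/mm
Working load F = kδ = 7.3762·51 = 376.19 N
C = 142.0/10.6 = 13.3962; K_W = (4C−1)/(4C−4)+0.615/C = 1.1064
τ_max = K_W·8FD/(πd³) = 1.1064·114.21 = 126.37 MPa
τ_max ≤ 144 MPa → acceptable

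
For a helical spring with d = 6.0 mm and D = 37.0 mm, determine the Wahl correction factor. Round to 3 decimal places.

C = D/d = 37.0/6.0 = 6.1667
K_W = (4C−1)/(4C−4) + 0.615/C = 23.667/20.667 + 0.0997 = 1.2449

1.245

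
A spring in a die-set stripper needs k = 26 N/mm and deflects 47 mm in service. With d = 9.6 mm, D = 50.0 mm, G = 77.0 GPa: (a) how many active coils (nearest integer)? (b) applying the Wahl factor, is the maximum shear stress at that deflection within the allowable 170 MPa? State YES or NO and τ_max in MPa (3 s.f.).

N_a = Gd⁴/(8D³k) = (77.0×10³)(9.6⁴)/(8·50.0³·26) = 25.15 → N_a = 25
Actual rate k = Gd⁴/(8D³·25) = 26.16 N/mm
Working load F = kδ = 26.16·47 = 1229.5 N
C = 50.0/9.6 = 5.2083; K_W = (4C−1)/(4C−4)+0.615/C = 1.2963
τ_max = K_W·8FD/(πd³) = 1.2963·176.94 = 229.37 MPa
τ_max > 170 MPa → exceeds allowable

(a) 25 coils; (b) NO, τ_max = 229 MPa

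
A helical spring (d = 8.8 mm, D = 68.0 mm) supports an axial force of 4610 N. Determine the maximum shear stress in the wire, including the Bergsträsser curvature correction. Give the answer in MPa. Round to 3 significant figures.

Spring index C = D/d = 68.0/8.8 = 7.7273
K_B = (4C+2)/(4C−3) = 32.909/27.909 = 1.1792
τ₀ = 8FD/(πd³) = 8·4610·68.0/(π·8.8³) = 2.50784e+06/2140.9 = 1171.4 MPa
τ_max = K·τ₀ = 1.1792 × 1171.4 = 1381.2 MPa

1380 MPa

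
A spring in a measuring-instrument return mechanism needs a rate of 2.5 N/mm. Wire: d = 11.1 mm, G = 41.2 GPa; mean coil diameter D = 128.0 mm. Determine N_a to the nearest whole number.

N_a = Gd⁴/(8D³k) = (41.2×10³ × 11.1⁴)/(8 × 128.0³ × 2.5)
    = 6.25445e+08 / 4.1943e+07 = 14.91 → 15 coils

15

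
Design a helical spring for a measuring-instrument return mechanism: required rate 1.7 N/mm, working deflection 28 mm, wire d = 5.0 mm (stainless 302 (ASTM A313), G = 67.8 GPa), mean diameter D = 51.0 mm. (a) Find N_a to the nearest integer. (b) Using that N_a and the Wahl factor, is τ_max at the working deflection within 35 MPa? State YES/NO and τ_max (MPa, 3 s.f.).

(a) 23 coils; (b) NO, τ_max = 57.7 MPa

N_a = Gd⁴/(8D³k) = (67.8×10³)(5.0⁴)/(8·51.0³·1.7) = 23.49 → N_a = 23
Actual rate k = Gd⁴/(8D³·23) = 1.7361 N/mm
Working load F = kδ = 1.7361·28 = 48.612 N
C = 51.0/5.0 = 10.2000; K_W = (4C−1)/(4C−4)+0.615/C = 1.1418
τ_max = K_W·8FD/(πd³) = 1.1418·50.506 = 57.668 MPa
τ_max > 35 MPa → exceeds allowable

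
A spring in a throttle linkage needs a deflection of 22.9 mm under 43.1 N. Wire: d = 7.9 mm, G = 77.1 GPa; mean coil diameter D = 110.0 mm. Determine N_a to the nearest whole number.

Required rate k = F/δ = 43.1/22.9 = 1.8821 N/mm
N_a = Gd⁴/(8D³k) = (77.1×10³ × 7.9⁴)/(8 × 110.0³ × 1.8821)
    = 3.00305e+08 / 2.00406e+07 = 14.98 → 15 coils

15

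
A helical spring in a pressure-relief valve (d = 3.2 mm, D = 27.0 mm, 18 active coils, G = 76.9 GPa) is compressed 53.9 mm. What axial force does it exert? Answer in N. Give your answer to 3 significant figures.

153 N

k = Gd⁴/(8D³N_a) = (76.9×10³)(3.2⁴)/(8·27.0³·18) = 2.8449 N/mm
F = k·δ = 2.8449 × 53.9 = 153.34 N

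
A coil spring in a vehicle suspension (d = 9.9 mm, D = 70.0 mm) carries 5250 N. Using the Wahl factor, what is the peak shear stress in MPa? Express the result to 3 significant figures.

Spring index C = D/d = 70.0/9.9 = 7.0707
K_W = (4C−1)/(4C−4) + 0.615/C = 27.283/24.283 + 0.0870 = 1.2105
τ₀ = 8FD/(πd³) = 8·5250·70.0/(π·9.9³) = 2.94e+06/3048.3 = 964.48 MPa
τ_max = K·τ₀ = 1.2105 × 964.48 = 1167.5 MPa

1170 MPa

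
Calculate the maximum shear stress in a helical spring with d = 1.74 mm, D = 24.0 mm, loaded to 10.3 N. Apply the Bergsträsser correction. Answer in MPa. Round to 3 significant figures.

131 MPa

Spring index C = D/d = 24.0/1.74 = 13.7931
K_B = (4C+2)/(4C−3) = 57.172/52.172 = 1.0958
τ₀ = 8FD/(πd³) = 8·10.3·24.0/(π·1.74³) = 1977.6/16.55 = 119.49 MPa
τ_max = K·τ₀ = 1.0958 × 119.49 = 130.94 MPa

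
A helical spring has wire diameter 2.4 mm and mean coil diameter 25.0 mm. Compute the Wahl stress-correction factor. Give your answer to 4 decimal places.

1.1387

C = D/d = 25.0/2.4 = 10.4167
K_W = (4C−1)/(4C−4) + 0.615/C = 40.667/37.667 + 0.0590 = 1.1387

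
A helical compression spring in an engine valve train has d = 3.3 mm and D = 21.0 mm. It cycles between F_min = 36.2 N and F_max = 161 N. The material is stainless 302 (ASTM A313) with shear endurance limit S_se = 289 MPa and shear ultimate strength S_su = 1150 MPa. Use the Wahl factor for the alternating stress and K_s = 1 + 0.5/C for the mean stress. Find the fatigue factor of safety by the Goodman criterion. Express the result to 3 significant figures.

C = D/d = 21.0/3.3 = 6.3636; K_W = (4C−1)/(4C−4)+0.615/C = 1.2365; K_s = 1+0.5/C = 1.0786
F_a = (F_max−F_min)/2 = 62.4 N; F_m = (F_max+F_min)/2 = 98.6 N
τ_a = K_W·8F_aD/(πd³) = 1.2365 × 92.854 = 114.81 MPa
τ_m = K_s·8F_mD/(πd³) = 1.0786 × 146.72 = 158.25 MPa
Goodman: 1/n_f = τ_a/S_se + τ_m/S_su = 114.81/289 + 158.25/1150 = 0.39727 + 0.13761 = 0.53488
n_f = 1/0.53488 = 1.87

1.87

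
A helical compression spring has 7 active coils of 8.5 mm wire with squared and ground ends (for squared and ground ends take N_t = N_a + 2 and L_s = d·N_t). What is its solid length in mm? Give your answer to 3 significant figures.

squared and ground ends: N_t = N_a + 2 = 7 + 2 = 9
L_s = d·N_t = 8.5 × 9 = 76.5 mm

76.5 mm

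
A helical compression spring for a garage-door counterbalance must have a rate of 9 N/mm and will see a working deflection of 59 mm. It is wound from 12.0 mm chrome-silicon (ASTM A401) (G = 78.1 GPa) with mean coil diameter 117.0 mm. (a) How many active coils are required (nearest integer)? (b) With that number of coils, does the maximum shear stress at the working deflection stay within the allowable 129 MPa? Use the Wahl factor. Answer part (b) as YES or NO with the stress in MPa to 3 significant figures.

(a) 14 coils; (b) YES, τ_max = 106 MPa

N_a = Gd⁴/(8D³k) = (78.1×10³)(12.0⁴)/(8·117.0³·9) = 14.04 → N_a = 14
Actual rate k = Gd⁴/(8D³·14) = 9.0282 N/mm
Working load F = kδ = 9.0282·59 = 532.66 N
C = 117.0/12.0 = 9.7500; K_W = (4C−1)/(4C−4)+0.615/C = 1.1488
τ_max = K_W·8FD/(πd³) = 1.1488·91.841 = 105.51 MPa
τ_max ≤ 129 MPa → acceptable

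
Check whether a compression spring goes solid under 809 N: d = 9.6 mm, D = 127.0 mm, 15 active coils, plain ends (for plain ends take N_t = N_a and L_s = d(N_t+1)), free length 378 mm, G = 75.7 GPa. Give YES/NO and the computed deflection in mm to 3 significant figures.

YES, δ = 309 mm

k = Gd⁴/(8D³N_a) = (75.7×10³)(9.6⁴)/(8·127.0³·15) = 2.6157 N/mm
N_t = 15; L_s = 9.6·16 = 153.6 mm; δ_solid = L₀ − L_s = 378 − 153.6 = 224.4 mm
δ = F/k = 809/2.6157 = 309.29 mm
δ ≥ δ_solid → spring goes solid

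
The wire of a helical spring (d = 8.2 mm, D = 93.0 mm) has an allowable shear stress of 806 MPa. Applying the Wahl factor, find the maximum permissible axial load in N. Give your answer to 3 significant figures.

1670 N

C = D/d = 93.0/8.2 = 11.3415
K_W = (4C−1)/(4C−4) + 0.615/C = 44.366/41.366 + 0.0542 = 1.1267
τ_max = K·8FD/(πd³) → F_max = τ_allow·πd³/(8DK)
F_max = 806·π·8.2³/(8·93.0·1.1267) = 1.3961e+06/838.3 = 1665.4 N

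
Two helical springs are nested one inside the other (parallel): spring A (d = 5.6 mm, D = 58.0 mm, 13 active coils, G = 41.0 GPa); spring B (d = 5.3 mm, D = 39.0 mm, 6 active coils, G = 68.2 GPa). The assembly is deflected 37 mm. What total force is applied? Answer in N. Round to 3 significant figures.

k_A = Gd⁴/(8D³N_a) = (41.0×10³)(5.6⁴)/(8·58.0³·13) = 1.9871 N/mm
k_B = Gd⁴/(8D³N_a) = (68.2×10³)(5.3⁴)/(8·39.0³·6) = 18.9 N/mm
Parallel: k_eq = 1.9871 + 18.9 = 20.887 N/mm
F = k_eq·δ = 20.887·37 = 772.81 N

773 N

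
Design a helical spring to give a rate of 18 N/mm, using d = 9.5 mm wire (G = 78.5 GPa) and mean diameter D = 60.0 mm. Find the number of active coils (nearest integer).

21

N_a = Gd⁴/(8D³k) = (78.5×10³ × 9.5⁴)/(8 × 60.0³ × 18)
    = 6.39387e+08 / 3.1104e+07 = 20.56 → 21 coils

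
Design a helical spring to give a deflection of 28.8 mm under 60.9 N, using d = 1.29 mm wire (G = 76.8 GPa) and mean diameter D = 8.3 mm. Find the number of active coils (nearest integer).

22

Required rate k = F/δ = 60.9/28.8 = 2.1146 N/mm
N_a = Gd⁴/(8D³k) = (76.8×10³ × 1.29⁴)/(8 × 8.3³ × 2.1146)
    = 212677 / 9672.73 = 21.99 → 22 coils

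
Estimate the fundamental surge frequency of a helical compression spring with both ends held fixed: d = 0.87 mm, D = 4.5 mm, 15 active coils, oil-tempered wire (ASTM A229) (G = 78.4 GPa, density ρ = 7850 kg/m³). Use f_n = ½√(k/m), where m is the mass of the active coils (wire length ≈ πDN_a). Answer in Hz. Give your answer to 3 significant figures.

1020 Hz

k = Gd⁴/(8D³N_a) = (78.4×10³)(0.87⁴)/(8·4.5³·15) = 4.1075 N/mm = 4107.5 N/m
Wire length L = πDN_a = π·4.5·15 = 212.06 mm
m = ρ·(πd²/4)·L = 7850 × 0.59447×10⁻⁶ m² × 0.21206 m = 0.00098958 kg
f_n = ½√(k/m) = 0.5·√(4107.5/0.00098958) = 0.5·√(4.1507e+06) = 1018.7 Hz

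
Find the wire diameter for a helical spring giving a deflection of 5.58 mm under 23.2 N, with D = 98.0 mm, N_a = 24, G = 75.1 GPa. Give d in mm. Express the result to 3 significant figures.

10.0 mm

Required rate k = F/δ = 23.2/5.58 = 4.1577 N/mm
d = (8D³N_a·k / G)^(1/4) = (8·98.0³·24·4.1577 / (75.1×10³))^0.25
  = (10004)^0.25 = 10.0011 mm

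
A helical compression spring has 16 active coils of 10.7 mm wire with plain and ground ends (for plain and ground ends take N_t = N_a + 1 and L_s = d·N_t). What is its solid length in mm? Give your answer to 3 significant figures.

plain and ground ends: N_t = N_a + 1 = 16 + 1 = 17
L_s = d·N_t = 10.7 × 17 = 181.9 mm

182 mm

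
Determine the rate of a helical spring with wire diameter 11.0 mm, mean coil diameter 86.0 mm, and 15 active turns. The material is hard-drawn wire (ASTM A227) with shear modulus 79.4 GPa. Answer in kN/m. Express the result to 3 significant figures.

15.2 kN/m

k = Gd⁴/(8D³N_a) = (79.4×10³ × 11.0⁴) / (8 × 86.0³ × 15)
  = 1.1625e+09 / 7.63267e+07 = 15.231 N/mm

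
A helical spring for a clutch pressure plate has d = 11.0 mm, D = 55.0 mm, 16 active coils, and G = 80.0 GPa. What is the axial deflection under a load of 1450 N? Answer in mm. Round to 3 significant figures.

k = Gd⁴/(8D³N_a) = (80.0×10³)(11.0⁴)/(8·55.0³·16) = 55 N/mm
δ = F/k = 1450 / 55 = 26.364 mm

26.4 mm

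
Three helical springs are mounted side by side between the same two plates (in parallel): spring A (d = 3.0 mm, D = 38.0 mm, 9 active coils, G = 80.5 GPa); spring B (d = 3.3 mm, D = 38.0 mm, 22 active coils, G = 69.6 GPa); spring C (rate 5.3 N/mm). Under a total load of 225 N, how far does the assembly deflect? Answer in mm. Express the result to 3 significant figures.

28.8 mm

k_A = Gd⁴/(8D³N_a) = (80.5×10³)(3.0⁴)/(8·38.0³·9) = 1.6504 N/mm
k_B = Gd⁴/(8D³N_a) = (69.6×10³)(3.3⁴)/(8·38.0³·22) = 0.85468 N/mm
Parallel: k_eq = 1.6504 + 0.85468 + 5.3 = 7.8051 N/mm
δ = F/k_eq = 225/7.8051 = 28.827 mm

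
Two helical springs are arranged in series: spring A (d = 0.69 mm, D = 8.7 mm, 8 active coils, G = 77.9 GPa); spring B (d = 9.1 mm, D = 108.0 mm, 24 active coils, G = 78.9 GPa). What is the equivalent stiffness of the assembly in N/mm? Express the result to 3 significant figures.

0.353 N/mm

k_A = Gd⁴/(8D³N_a) = (77.9×10³)(0.69⁴)/(8·8.7³·8) = 0.41898 N/mm
k_B = Gd⁴/(8D³N_a) = (78.9×10³)(9.1⁴)/(8·108.0³·24) = 2.237 N/mm
Series: 1/k_eq = 1/0.41898 + 1/2.237 = 2.8338; k_eq = 0.35289 N/mm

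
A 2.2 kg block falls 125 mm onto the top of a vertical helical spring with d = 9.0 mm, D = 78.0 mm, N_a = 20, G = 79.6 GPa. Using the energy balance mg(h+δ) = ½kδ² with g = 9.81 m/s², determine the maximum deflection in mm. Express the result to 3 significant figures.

k = Gd⁴/(8D³N_a) = (79.6×10³)(9.0⁴)/(8·78.0³·20) = 6.8783 N/mm
W = mg = 2.2 × 9.81 = 21.582 N
½kδ² − Wδ − Wh = 0 → δ = (W + √(W² + 2kWh))/k
δ = (21.582 + √(465.78 + 37111.7))/6.8783 = (21.582 + 193.85)/6.8783 = 31.321 mm

31.3 mm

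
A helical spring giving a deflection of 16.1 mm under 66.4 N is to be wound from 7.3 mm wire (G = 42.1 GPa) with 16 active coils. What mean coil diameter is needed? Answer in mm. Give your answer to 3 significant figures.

Required rate k = F/δ = 66.4/16.1 = 4.1242 N/mm
D = (Gd⁴/(8N_a·k))^(1/3) = (42.1×10³·7.3⁴/(8·16·4.1242))^(1/3)
  = (226476)^(1/3) = 60.9547 mm

61.0 mm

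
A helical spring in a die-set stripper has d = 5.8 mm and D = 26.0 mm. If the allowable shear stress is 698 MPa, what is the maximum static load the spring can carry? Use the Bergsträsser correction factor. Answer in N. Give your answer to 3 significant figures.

C = D/d = 26.0/5.8 = 4.4828
K_B = (4C+2)/(4C−3) = 19.931/14.931 = 1.3349
τ_max = K·8FD/(πd³) → F_max = τ_allow·πd³/(8DK)
F_max = 698·π·5.8³/(8·26.0·1.3349) = 4.2785e+05/277.65 = 1540.9 N

1540 N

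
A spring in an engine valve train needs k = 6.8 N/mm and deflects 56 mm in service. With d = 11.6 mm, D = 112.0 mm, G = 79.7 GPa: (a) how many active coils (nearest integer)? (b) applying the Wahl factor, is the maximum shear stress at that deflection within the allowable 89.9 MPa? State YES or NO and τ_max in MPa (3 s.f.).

(a) 19 coils; (b) YES, τ_max = 79.5 MPa

N_a = Gd⁴/(8D³k) = (79.7×10³)(11.6⁴)/(8·112.0³·6.8) = 18.88 → N_a = 19
Actual rate k = Gd⁴/(8D³·19) = 6.7576 N/mm
Working load F = kδ = 6.7576·56 = 378.43 N
C = 112.0/11.6 = 9.6552; K_W = (4C−1)/(4C−4)+0.615/C = 1.1503
τ_max = K_W·8FD/(πd³) = 1.1503·69.146 = 79.542 MPa
τ_max ≤ 89.9 MPa → acceptable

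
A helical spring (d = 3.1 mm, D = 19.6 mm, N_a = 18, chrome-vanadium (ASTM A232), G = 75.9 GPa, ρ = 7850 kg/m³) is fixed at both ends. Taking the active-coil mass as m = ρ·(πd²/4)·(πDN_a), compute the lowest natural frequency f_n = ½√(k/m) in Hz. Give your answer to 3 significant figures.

k = Gd⁴/(8D³N_a) = (75.9×10³)(3.1⁴)/(8·19.6³·18) = 6.4648 N/mm = 6464.8 N/m
Wire length L = πDN_a = π·19.6·18 = 1108.4 mm
m = ρ·(πd²/4)·L = 7850 × 7.5477×10⁻⁶ m² × 1.1084 m = 0.065669 kg
f_n = ½√(k/m) = 0.5·√(6464.8/0.065669) = 0.5·√(98446) = 156.88 Hz

157 Hz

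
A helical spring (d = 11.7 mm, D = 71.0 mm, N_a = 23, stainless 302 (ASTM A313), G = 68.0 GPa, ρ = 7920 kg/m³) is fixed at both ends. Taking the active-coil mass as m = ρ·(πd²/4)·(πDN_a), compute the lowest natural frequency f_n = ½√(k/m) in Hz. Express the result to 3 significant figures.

33.3 Hz

k = Gd⁴/(8D³N_a) = (68.0×10³)(11.7⁴)/(8·71.0³·23) = 19.349 N/mm = 19349 N/m
Wire length L = πDN_a = π·71.0·23 = 5130.2 mm
m = ρ·(πd²/4)·L = 7920 × 107.51×10⁻⁶ m² × 5.1302 m = 4.3684 kg
f_n = ½√(k/m) = 0.5·√(19349/4.3684) = 0.5·√(4429.3) = 33.277 Hz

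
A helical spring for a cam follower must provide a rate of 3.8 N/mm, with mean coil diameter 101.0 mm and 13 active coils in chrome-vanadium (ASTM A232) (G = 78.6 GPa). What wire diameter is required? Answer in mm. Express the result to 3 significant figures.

d = (8D³N_a·k / G)^(1/4) = (8·101.0³·13·3.8 / (78.6×10³))^0.25
  = (5180.3)^0.25 = 8.4838 mm

8.48 mm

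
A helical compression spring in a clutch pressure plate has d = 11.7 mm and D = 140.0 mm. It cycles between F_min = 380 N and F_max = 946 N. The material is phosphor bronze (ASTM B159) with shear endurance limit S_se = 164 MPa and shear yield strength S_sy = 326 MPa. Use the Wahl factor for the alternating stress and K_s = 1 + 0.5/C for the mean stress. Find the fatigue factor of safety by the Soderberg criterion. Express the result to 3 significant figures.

C = D/d = 140.0/11.7 = 11.9658; K_W = (4C−1)/(4C−4)+0.615/C = 1.1198; K_s = 1+0.5/C = 1.0418
F_a = (F_max−F_min)/2 = 283 N; F_m = (F_max+F_min)/2 = 663 N
τ_a = K_W·8F_aD/(πd³) = 1.1198 × 62.994 = 70.54 MPa
τ_m = K_s·8F_mD/(πd³) = 1.0418 × 147.58 = 153.75 MPa
Soderberg: 1/n_f = τ_a/S_se + τ_m/S_sy = 70.54/164 + 153.75/326 = 0.43012 + 0.47161 = 0.90173
n_f = 1/0.90173 = 1.109

1.11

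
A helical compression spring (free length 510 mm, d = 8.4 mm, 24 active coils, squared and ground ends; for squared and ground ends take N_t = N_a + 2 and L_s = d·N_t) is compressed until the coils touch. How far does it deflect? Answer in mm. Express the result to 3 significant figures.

292 mm

N_t = 26; L_s = 8.4·26 = 218.4 mm
δ_solid = L₀ − L_s = 510 − 218.4 = 291.6 mm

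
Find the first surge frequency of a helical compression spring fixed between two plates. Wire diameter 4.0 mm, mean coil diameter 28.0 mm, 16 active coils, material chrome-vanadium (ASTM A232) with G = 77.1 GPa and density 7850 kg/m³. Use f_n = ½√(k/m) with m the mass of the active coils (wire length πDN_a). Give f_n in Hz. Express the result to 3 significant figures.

k = Gd⁴/(8D³N_a) = (77.1×10³)(4.0⁴)/(8·28.0³·16) = 7.0244 N/mm = 7024.4 N/m
Wire length L = πDN_a = π·28.0·16 = 1407.4 mm
m = ρ·(πd²/4)·L = 7850 × 12.566×10⁻⁶ m² × 1.4074 m = 0.13884 kg
f_n = ½√(k/m) = 0.5·√(7024.4/0.13884) = 0.5·√(50594) = 112.47 Hz

112 Hz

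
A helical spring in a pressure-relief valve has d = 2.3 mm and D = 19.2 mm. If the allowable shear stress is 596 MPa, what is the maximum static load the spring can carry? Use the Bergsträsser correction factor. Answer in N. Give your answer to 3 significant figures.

C = D/d = 19.2/2.3 = 8.3478
K_B = (4C+2)/(4C−3) = 35.391/30.391 = 1.1645
τ_max = K·8FD/(πd³) → F_max = τ_allow·πd³/(8DK)
F_max = 596·π·2.3³/(8·19.2·1.1645) = 22781/178.87 = 127.36 N

127 N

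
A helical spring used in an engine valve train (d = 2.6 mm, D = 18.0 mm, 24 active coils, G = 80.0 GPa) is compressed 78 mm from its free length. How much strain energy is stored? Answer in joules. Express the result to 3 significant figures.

9.93 J

k = Gd⁴/(8D³N_a) = (80.0×10³)(2.6⁴)/(8·18.0³·24) = 3.2649 N/mm
U = ½kδ² = 0.5 × 3.2649 × 78² = 9931.7 N·mm = 9.9317 J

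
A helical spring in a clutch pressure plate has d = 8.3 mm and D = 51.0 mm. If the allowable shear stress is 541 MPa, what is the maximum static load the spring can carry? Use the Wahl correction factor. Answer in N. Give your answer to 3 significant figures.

1910 N

C = D/d = 51.0/8.3 = 6.1446
K_W = (4C−1)/(4C−4) + 0.615/C = 23.578/20.578 + 0.1001 = 1.2459
τ_max = K·8FD/(πd³) → F_max = τ_allow·πd³/(8DK)
F_max = 541·π·8.3³/(8·51.0·1.2459) = 9.7181e+05/508.32 = 1911.8 N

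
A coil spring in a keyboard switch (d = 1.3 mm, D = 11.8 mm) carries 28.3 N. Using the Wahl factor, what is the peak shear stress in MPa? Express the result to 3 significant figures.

Spring index C = D/d = 11.8/1.3 = 9.0769
K_W = (4C−1)/(4C−4) + 0.615/C = 35.308/32.308 + 0.0678 = 1.1606
τ₀ = 8FD/(πd³) = 8·28.3·11.8/(π·1.3³) = 2671.52/6.9021 = 387.06 MPa
τ_max = K·τ₀ = 1.1606 × 387.06 = 449.23 MPa

449 MPa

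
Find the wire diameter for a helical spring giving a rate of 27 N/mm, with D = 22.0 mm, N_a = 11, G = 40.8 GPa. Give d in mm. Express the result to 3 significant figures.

d = (8D³N_a·k / G)^(1/4) = (8·22.0³·11·27 / (40.8×10³))^0.25
  = (620.09)^0.25 = 4.9901 mm

4.99 mm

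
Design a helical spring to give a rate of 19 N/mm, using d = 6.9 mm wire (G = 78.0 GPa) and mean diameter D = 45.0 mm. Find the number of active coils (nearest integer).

N_a = Gd⁴/(8D³k) = (78.0×10³ × 6.9⁴)/(8 × 45.0³ × 19)
    = 1.76804e+08 / 1.3851e+07 = 12.76 → 13 coils

13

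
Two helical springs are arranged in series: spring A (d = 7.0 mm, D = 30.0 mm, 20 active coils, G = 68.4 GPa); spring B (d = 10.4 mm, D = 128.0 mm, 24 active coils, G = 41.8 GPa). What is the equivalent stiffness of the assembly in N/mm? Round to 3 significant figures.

k_A = Gd⁴/(8D³N_a) = (68.4×10³)(7.0⁴)/(8·30.0³·20) = 38.016 N/mm
k_B = Gd⁴/(8D³N_a) = (41.8×10³)(10.4⁴)/(8·128.0³·24) = 1.2144 N/mm
Series: 1/k_eq = 1/38.016 + 1/1.2144 = 0.84972; k_eq = 1.1769 N/mm

1.18 N/mm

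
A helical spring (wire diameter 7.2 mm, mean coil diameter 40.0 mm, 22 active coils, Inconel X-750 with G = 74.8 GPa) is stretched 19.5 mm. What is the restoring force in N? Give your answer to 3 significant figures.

k = Gd⁴/(8D³N_a) = (74.8×10³)(7.2⁴)/(8·40.0³·22) = 17.846 N/mm
F = k·δ = 17.846 × 19.5 = 348 N

348 N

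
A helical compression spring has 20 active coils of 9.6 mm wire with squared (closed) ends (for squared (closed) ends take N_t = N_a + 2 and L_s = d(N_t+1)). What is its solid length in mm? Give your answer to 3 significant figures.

221 mm

squared (closed) ends: N_t = N_a + 2 = 20 + 2 = 22
L_s = d·(N_t+1) = 9.6 × 23 = 220.8 mm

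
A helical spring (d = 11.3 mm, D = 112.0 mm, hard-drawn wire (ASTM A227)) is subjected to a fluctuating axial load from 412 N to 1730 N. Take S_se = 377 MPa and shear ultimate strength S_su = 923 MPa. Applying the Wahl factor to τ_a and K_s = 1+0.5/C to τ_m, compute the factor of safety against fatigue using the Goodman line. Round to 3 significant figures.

1.57

C = D/d = 112.0/11.3 = 9.9115; K_W = (4C−1)/(4C−4)+0.615/C = 1.1462; K_s = 1+0.5/C = 1.0504
F_a = (F_max−F_min)/2 = 659 N; F_m = (F_max+F_min)/2 = 1071 N
τ_a = K_W·8F_aD/(πd³) = 1.1462 × 130.26 = 149.3 MPa
τ_m = K_s·8F_mD/(πd³) = 1.0504 × 211.7 = 222.38 MPa
Goodman: 1/n_f = τ_a/S_se + τ_m/S_su = 149.3/377 + 222.38/923 = 0.39603 + 0.24093 = 0.63696
n_f = 1/0.63696 = 1.57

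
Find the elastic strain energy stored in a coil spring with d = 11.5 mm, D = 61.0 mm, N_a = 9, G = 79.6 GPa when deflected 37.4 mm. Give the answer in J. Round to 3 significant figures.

k = Gd⁴/(8D³N_a) = (79.6×10³)(11.5⁴)/(8·61.0³·9) = 85.189 N/mm
U = ½kδ² = 0.5 × 85.189 × 37.4² = 59579 N·mm = 59.579 J

59.6 J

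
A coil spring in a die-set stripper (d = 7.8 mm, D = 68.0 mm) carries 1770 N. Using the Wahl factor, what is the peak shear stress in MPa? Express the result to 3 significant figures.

Spring index C = D/d = 68.0/7.8 = 8.7179
K_W = (4C−1)/(4C−4) + 0.615/C = 33.872/30.872 + 0.0705 = 1.1677
τ₀ = 8FD/(πd³) = 8·1770·68.0/(π·7.8³) = 962880/1490.8 = 645.86 MPa
τ_max = K·τ₀ = 1.1677 × 645.86 = 754.18 MPa

754 MPa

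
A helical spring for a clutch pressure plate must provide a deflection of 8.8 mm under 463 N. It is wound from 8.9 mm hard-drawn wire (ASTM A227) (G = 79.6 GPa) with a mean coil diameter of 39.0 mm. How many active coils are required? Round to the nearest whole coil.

20

Required rate k = F/δ = 463/8.8 = 52.614 N/mm
N_a = Gd⁴/(8D³k) = (79.6×10³ × 8.9⁴)/(8 × 39.0³ × 52.614)
    = 4.99428e+08 / 2.49679e+07 = 20 → 20 coils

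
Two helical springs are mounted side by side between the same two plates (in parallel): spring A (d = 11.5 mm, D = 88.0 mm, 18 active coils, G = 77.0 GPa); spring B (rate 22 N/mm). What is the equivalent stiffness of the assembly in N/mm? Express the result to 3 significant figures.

35.7 N/mm

k_A = Gd⁴/(8D³N_a) = (77.0×10³)(11.5⁴)/(8·88.0³·18) = 13.724 N/mm
Parallel: k_eq = 13.724 + 22 = 35.724 N/mm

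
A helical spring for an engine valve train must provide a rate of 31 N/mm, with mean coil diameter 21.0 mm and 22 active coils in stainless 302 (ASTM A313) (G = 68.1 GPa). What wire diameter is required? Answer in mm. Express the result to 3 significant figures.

d = (8D³N_a·k / G)^(1/4) = (8·21.0³·22·31 / (68.1×10³))^0.25
  = (741.97)^0.25 = 5.2191 mm

5.22 mm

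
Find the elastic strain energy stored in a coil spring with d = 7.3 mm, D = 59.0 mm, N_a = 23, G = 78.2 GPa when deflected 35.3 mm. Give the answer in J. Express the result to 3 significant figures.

k = Gd⁴/(8D³N_a) = (78.2×10³)(7.3⁴)/(8·59.0³·23) = 5.8766 N/mm
U = ½kδ² = 0.5 × 5.8766 × 35.3² = 3661.4 N·mm = 3.6614 J

3.66 J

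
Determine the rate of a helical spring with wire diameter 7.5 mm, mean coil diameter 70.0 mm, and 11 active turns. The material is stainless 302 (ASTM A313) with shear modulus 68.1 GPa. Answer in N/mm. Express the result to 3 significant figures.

7.14 N/mm

k = Gd⁴/(8D³N_a) = (68.1×10³ × 7.5⁴) / (8 × 70.0³ × 11)
  = 2.15473e+08 / 3.0184e+07 = 7.1386 N/mm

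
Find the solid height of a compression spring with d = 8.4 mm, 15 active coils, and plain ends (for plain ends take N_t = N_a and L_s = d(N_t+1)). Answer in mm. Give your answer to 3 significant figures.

134 mm

plain ends: N_t = N_a = 15
L_s = d·(N_t+1) = 8.4 × 16 = 134.4 mm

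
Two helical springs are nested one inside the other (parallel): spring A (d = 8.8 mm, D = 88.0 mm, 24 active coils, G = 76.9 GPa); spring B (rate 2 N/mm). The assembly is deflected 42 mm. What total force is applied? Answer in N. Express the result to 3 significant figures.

232 N

k_A = Gd⁴/(8D³N_a) = (76.9×10³)(8.8⁴)/(8·88.0³·24) = 3.5246 N/mm
Parallel: k_eq = 3.5246 + 2 = 5.5246 N/mm
F = k_eq·δ = 5.5246·42 = 232.03 N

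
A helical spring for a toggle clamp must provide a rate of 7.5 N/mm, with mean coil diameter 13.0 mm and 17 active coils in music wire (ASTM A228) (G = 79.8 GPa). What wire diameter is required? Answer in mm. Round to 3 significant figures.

2.30 mm

d = (8D³N_a·k / G)^(1/4) = (8·13.0³·17·7.5 / (79.8×10³))^0.25
  = (28.082)^0.25 = 2.3020 mm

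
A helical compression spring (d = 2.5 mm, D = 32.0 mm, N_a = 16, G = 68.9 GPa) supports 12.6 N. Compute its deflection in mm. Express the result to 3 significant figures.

19.6 mm

k = Gd⁴/(8D³N_a) = (68.9×10³)(2.5⁴)/(8·32.0³·16) = 0.64168 N/mm
δ = F/k = 12.6 / 0.64168 = 19.636 mm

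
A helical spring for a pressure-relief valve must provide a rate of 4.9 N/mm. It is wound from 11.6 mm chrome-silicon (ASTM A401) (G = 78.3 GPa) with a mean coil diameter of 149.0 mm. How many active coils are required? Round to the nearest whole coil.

N_a = Gd⁴/(8D³k) = (78.3×10³ × 11.6⁴)/(8 × 149.0³ × 4.9)
    = 1.41773e+09 / 1.29672e+08 = 10.93 → 11 coils

11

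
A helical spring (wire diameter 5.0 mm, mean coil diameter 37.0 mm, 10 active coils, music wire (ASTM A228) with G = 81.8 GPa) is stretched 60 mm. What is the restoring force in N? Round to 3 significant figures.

k = Gd⁴/(8D³N_a) = (81.8×10³)(5.0⁴)/(8·37.0³·10) = 12.616 N/mm
F = k·δ = 12.616 × 60 = 756.99 N

757 N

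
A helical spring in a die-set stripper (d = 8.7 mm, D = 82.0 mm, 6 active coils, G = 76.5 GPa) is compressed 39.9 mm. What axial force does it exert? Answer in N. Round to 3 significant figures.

661 N

k = Gd⁴/(8D³N_a) = (76.5×10³)(8.7⁴)/(8·82.0³·6) = 16.56 N/mm
F = k·δ = 16.56 × 39.9 = 660.74 N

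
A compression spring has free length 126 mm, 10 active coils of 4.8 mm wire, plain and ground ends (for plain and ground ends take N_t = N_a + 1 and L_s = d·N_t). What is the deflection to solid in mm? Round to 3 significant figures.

N_t = 11; L_s = 4.8·11 = 52.8 mm
δ_solid = L₀ − L_s = 126 − 52.8 = 73.2 mm

73.2 mm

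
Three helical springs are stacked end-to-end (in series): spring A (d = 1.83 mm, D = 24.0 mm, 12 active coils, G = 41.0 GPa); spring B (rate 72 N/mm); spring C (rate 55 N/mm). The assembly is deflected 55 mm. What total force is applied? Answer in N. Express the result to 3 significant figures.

k_A = Gd⁴/(8D³N_a) = (41.0×10³)(1.83⁴)/(8·24.0³·12) = 0.34648 N/mm
Series: 1/k_eq = 1/0.34648 + 1/72 + 1/55 = 2.9182; k_eq = 0.34268 N/mm
F = k_eq·δ = 0.34268·55 = 18.847 N

18.8 N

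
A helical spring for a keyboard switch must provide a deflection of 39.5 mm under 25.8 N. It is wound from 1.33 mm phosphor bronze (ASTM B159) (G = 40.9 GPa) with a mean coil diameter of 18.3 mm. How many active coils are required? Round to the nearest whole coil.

Required rate k = F/δ = 25.8/39.5 = 0.65316 N/mm
N_a = Gd⁴/(8D³k) = (40.9×10³ × 1.33⁴)/(8 × 18.3³ × 0.65316)
    = 127976 / 32023.3 = 3.996 → 4 coils

4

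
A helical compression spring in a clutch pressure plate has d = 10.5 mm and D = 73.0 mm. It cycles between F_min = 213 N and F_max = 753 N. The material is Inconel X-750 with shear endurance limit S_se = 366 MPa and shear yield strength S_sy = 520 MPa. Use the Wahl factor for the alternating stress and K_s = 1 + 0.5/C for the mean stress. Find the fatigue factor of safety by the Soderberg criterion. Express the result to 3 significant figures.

3.29

C = D/d = 73.0/10.5 = 6.9524; K_W = (4C−1)/(4C−4)+0.615/C = 1.2145; K_s = 1+0.5/C = 1.0719
F_a = (F_max−F_min)/2 = 270 N; F_m = (F_max+F_min)/2 = 483 N
τ_a = K_W·8F_aD/(πd³) = 1.2145 × 43.357 = 52.655 MPa
τ_m = K_s·8F_mD/(πd³) = 1.0719 × 77.561 = 83.139 MPa
Soderberg: 1/n_f = τ_a/S_se + τ_m/S_sy = 52.655/366 + 83.139/520 = 0.14387 + 0.15988 = 0.30375
n_f = 1/0.30375 = 3.292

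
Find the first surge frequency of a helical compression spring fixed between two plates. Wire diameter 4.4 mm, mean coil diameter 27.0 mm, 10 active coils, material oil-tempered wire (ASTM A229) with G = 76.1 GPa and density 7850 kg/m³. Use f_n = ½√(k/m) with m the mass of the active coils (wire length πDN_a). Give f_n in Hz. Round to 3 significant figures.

211 Hz

k = Gd⁴/(8D³N_a) = (76.1×10³)(4.4⁴)/(8·27.0³·10) = 18.114 N/mm = 18114 N/m
Wire length L = πDN_a = π·27.0·10 = 848.23 mm
m = ρ·(πd²/4)·L = 7850 × 15.205×10⁻⁶ m² × 0.84823 m = 0.10125 kg
f_n = ½√(k/m) = 0.5·√(18114/0.10125) = 0.5·√(1.7891e+05) = 211.49 Hz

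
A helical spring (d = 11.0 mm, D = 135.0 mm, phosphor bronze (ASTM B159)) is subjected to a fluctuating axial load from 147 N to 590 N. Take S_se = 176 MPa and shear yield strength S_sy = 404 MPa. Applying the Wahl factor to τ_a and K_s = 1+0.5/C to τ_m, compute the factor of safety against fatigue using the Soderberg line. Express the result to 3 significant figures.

C = D/d = 135.0/11.0 = 12.2727; K_W = (4C−1)/(4C−4)+0.615/C = 1.1166; K_s = 1+0.5/C = 1.0407
F_a = (F_max−F_min)/2 = 221.5 N; F_m = (F_max+F_min)/2 = 368.5 N
τ_a = K_W·8F_aD/(πd³) = 1.1166 × 57.21 = 63.883 MPa
τ_m = K_s·8F_mD/(πd³) = 1.0407 × 95.177 = 99.055 MPa
Soderberg: 1/n_f = τ_a/S_se + τ_m/S_sy = 63.883/176 + 99.055/404 = 0.36297 + 0.24519 = 0.60816
n_f = 1/0.60816 = 1.644

1.64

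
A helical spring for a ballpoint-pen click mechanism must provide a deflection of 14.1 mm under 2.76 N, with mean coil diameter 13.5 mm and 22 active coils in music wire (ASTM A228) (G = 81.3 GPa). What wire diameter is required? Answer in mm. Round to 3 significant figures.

Required rate k = F/δ = 2.76/14.1 = 0.19574 N/mm
d = (8D³N_a·k / G)^(1/4) = (8·13.5³·22·0.19574 / (81.3×10³))^0.25
  = (1.0426)^0.25 = 1.0105 mm

1.01 mm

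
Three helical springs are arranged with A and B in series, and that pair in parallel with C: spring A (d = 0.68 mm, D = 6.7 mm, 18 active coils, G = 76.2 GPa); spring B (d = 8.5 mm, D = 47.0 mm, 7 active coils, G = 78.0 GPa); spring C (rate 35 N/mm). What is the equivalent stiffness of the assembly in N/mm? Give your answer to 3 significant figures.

35.4 N/mm

k_A = Gd⁴/(8D³N_a) = (76.2×10³)(0.68⁴)/(8·6.7³·18) = 0.37619 N/mm
k_B = Gd⁴/(8D³N_a) = (78.0×10³)(8.5⁴)/(8·47.0³·7) = 70.031 N/mm
Springs A,B series: k_AB = 1/(1/0.37619+1/70.031) = 0.37418 N/mm; parallel with C: k_eq = 0.37418+35 = 35.374 N/mm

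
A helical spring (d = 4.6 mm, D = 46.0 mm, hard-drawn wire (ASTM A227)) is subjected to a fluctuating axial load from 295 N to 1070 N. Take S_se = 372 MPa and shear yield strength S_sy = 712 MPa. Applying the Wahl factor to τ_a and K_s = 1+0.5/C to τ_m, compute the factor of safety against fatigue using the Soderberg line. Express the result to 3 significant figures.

C = D/d = 46.0/4.6 = 10.0000; K_W = (4C−1)/(4C−4)+0.615/C = 1.1448; K_s = 1+0.5/C = 1.0500
F_a = (F_max−F_min)/2 = 387.5 N; F_m = (F_max+F_min)/2 = 682.5 N
τ_a = K_W·8F_aD/(πd³) = 1.1448 × 466.33 = 533.87 MPa
τ_m = K_s·8F_mD/(πd³) = 1.0500 × 821.35 = 862.42 MPa
Soderberg: 1/n_f = τ_a/S_se + τ_m/S_sy = 533.87/372 + 862.42/712 = 1.43514 + 1.21126 = 2.6464
n_f = 1/2.6464 = 0.3779

0.378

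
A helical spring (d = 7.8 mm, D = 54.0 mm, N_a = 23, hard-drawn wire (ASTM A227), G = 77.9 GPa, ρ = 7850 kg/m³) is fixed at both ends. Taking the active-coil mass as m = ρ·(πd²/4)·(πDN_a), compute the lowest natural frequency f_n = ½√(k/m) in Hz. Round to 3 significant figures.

k = Gd⁴/(8D³N_a) = (77.9×10³)(7.8⁴)/(8·54.0³·23) = 9.9521 N/mm = 9952.1 N/m
Wire length L = πDN_a = π·54.0·23 = 3901.9 mm
m = ρ·(πd²/4)·L = 7850 × 47.784×10⁻⁶ m² × 3.9019 m = 1.4636 kg
f_n = ½√(k/m) = 0.5·√(9952.1/1.4636) = 0.5·√(6799.8) = 41.23 Hz

41.2 Hz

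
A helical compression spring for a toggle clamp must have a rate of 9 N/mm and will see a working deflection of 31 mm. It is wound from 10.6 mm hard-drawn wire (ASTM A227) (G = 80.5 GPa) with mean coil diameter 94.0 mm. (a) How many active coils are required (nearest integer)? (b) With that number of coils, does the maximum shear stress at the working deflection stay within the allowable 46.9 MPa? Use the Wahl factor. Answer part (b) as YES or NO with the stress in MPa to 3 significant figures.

(a) 17 coils; (b) NO, τ_max = 65.3 MPa

N_a = Gd⁴/(8D³k) = (80.5×10³)(10.6⁴)/(8·94.0³·9) = 16.99 → N_a = 17
Actual rate k = Gd⁴/(8D³·17) = 8.997 N/mm
Working load F = kδ = 8.997·31 = 278.91 N
C = 94.0/10.6 = 8.8679; K_W = (4C−1)/(4C−4)+0.615/C = 1.1647
τ_max = K_W·8FD/(πd³) = 1.1647·56.054 = 65.285 MPa
τ_max > 46.9 MPa → exceeds allowable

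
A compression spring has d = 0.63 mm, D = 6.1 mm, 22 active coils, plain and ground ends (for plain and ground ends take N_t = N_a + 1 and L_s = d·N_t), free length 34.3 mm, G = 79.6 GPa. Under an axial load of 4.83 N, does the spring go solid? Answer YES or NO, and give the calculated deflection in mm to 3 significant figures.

k = Gd⁴/(8D³N_a) = (79.6×10³)(0.63⁴)/(8·6.1³·22) = 0.31389 N/mm
N_t = 23; L_s = 0.63·23 = 14.49 mm; δ_solid = L₀ − L_s = 34.3 − 14.49 = 19.81 mm
δ = F/k = 4.83/0.31389 = 15.388 mm
δ < δ_solid → spring does not go solid

NO, δ = 15.4 mm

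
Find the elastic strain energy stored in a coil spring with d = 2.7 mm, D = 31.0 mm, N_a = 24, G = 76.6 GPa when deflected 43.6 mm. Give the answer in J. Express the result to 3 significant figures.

k = Gd⁴/(8D³N_a) = (76.6×10³)(2.7⁴)/(8·31.0³·24) = 0.7117 N/mm
U = ½kδ² = 0.5 × 0.7117 × 43.6² = 676.46 N·mm = 0.67646 J

0.676 J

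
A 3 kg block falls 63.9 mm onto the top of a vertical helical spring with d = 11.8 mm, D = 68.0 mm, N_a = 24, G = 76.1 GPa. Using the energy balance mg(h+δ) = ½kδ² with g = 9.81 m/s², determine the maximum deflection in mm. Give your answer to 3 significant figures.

13.7 mm

k = Gd⁴/(8D³N_a) = (76.1×10³)(11.8⁴)/(8·68.0³·24) = 24.439 N/mm
W = mg = 3 × 9.81 = 29.43 N
½kδ² − Wδ − Wh = 0 → δ = (W + √(W² + 2kWh))/k
δ = (29.43 + √(866.12 + 91919.1))/24.439 = (29.43 + 304.61)/24.439 = 13.668 mm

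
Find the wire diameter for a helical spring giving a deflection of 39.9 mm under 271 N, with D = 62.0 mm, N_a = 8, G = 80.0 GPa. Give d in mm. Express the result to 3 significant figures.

Required rate k = F/δ = 271/39.9 = 6.792 N/mm
d = (8D³N_a·k / G)^(1/4) = (8·62.0³·8·6.792 / (80.0×10³))^0.25
  = (1295)^0.25 = 5.9988 mm

6.00 mm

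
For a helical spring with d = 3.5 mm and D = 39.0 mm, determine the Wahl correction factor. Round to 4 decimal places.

1.1291

C = D/d = 39.0/3.5 = 11.1429
K_W = (4C−1)/(4C−4) + 0.615/C = 43.571/40.571 + 0.0552 = 1.1291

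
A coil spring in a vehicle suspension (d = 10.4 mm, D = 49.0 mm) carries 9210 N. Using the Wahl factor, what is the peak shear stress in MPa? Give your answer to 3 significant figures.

Spring index C = D/d = 49.0/10.4 = 4.7115
K_W = (4C−1)/(4C−4) + 0.615/C = 17.846/14.846 + 0.1305 = 1.3326
τ₀ = 8FD/(πd³) = 8·9210·49.0/(π·10.4³) = 3.61032e+06/3533.9 = 1021.6 MPa
τ_max = K·τ₀ = 1.3326 × 1021.6 = 1361.4 MPa

1360 MPa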